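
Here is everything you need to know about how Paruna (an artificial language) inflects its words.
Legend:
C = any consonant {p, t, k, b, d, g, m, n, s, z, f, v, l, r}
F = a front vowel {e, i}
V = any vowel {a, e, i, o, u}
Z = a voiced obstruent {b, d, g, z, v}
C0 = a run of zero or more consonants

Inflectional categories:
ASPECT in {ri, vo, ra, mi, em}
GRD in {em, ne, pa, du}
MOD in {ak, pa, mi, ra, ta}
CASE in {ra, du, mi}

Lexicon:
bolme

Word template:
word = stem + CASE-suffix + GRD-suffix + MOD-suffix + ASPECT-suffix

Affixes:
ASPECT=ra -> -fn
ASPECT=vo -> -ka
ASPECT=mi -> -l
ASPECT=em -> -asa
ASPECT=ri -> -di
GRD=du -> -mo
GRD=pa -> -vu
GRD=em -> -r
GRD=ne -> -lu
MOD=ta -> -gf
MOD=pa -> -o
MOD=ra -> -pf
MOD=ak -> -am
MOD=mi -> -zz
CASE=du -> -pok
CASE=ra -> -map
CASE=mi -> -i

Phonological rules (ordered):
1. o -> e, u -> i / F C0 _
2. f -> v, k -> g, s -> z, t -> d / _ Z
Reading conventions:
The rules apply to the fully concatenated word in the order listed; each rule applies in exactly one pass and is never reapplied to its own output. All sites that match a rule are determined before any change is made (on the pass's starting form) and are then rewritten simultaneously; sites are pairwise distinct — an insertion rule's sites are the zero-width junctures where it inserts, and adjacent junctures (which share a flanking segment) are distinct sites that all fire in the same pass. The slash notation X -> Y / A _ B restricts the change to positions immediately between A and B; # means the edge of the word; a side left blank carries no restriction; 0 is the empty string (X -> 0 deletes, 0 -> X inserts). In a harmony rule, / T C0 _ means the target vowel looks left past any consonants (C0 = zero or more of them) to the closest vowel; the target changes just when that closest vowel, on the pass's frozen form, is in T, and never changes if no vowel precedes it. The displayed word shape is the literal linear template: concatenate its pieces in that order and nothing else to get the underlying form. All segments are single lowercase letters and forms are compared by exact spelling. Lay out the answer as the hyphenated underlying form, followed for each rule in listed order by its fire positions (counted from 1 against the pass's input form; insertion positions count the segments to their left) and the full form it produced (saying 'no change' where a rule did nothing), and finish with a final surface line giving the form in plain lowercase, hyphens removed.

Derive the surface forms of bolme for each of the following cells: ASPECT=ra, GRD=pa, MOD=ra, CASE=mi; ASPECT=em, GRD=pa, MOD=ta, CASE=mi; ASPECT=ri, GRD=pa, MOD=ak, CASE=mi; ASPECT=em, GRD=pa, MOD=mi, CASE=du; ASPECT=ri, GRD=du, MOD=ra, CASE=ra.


cell ASPECT=ra, GRD=pa, MOD=ra, CASE=mi:
underlying: bolme-i-vu-pf-fn
1. o -> e, u -> i / F C0 _: fires at position(s) 8: bolmeivipffn
2. f -> v, k -> g, s -> z, t -> d / _ Z: no change
surface: bolmeivipffn

cell ASPECT=em, GRD=pa, MOD=ta, CASE=mi:
underlying: bolme-i-vu-gf-asa
1. o -> e, u -> i / F C0 _: fires at position(s) 8: bolmeivigfasa
2. f -> v, k -> g, s -> z, t -> d / _ Z: no change
surface: bolmeivigfasa

cell ASPECT=ri, GRD=pa, MOD=ak, CASE=mi:
underlying: bolme-i-vu-am-di
1. o -> e, u -> i / F C0 _: fires at position(s) 8: bolmeiviamdi
2. f -> v, k -> g, s -> z, t -> d / _ Z: no change
surface: bolmeiviamdi

cell ASPECT=em, GRD=pa, MOD=mi, CASE=du:
underlying: bolme-pok-vu-zz-asa
1. o -> e, u -> i / F C0 _: fires at position(s) 7: bolmepekvuzzasa
2. f -> v, k -> g, s -> z, t -> d / _ Z: fires at position(s) 8: bolmepegvuzzasa
surface: bolmepegvuzzasa

cell ASPECT=ri, GRD=du, MOD=ra, CASE=ra:
underlying: bolme-map-mo-pf-di
1. o -> e, u -> i / F C0 _: no change
2. f -> v, k -> g, s -> z, t -> d / _ Z: fires at position(s) 12: bolmemapmopvdi
surface: bolmemapmopvdi


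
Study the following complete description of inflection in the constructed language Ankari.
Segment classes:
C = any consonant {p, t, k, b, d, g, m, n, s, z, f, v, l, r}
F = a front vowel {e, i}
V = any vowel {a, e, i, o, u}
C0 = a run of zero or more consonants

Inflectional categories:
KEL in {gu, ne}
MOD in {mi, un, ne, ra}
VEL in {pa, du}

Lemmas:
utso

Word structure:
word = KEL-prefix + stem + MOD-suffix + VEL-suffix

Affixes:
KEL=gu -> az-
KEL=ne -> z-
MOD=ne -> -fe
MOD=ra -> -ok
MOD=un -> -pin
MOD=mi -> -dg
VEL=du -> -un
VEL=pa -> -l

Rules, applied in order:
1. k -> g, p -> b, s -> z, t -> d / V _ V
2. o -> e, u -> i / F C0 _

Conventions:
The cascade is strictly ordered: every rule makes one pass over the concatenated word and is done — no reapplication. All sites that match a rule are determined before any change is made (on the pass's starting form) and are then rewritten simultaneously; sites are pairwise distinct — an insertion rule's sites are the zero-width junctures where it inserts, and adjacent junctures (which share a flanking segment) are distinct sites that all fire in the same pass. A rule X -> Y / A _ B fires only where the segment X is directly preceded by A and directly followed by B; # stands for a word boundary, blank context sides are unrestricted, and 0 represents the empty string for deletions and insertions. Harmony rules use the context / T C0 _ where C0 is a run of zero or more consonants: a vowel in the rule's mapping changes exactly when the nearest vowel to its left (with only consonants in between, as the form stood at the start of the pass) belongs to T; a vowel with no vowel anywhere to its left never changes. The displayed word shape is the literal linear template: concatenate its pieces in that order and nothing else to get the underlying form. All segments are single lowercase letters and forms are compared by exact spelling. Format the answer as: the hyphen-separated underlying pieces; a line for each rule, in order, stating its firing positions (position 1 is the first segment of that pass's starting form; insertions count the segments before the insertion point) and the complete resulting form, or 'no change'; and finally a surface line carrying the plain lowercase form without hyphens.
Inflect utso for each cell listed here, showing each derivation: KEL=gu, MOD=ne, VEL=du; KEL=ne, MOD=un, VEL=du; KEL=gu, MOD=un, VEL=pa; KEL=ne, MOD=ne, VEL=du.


cell KEL=gu, MOD=ne, VEL=du:
underlying: az-utso-fe-un
1. k -> g, p -> b, s -> z, t -> d / V _ V: no change
2. o -> e, u -> i / F C0 _: fires at position(s) 9: azutsofein
surface: azutsofein

cell KEL=ne, MOD=un, VEL=du:
underlying: z-utso-pin-un
1. k -> g, p -> b, s -> z, t -> d / V _ V: fires at position(s) 6: zutsobinun
2. o -> e, u -> i / F C0 _: fires at position(s) 9: zutsobinin
surface: zutsobinin

cell KEL=gu, MOD=un, VEL=pa:
underlying: az-utso-pin-l
1. k -> g, p -> b, s -> z, t -> d / V _ V: fires at position(s) 7: azutsobinl
2. o -> e, u -> i / F C0 _: no change
surface: azutsobinl

cell KEL=ne, MOD=ne, VEL=du:
underlying: z-utso-fe-un
1. k -> g, p -> b, s -> z, t -> d / V _ V: no change
2. o -> e, u -> i / F C0 _: fires at position(s) 8: zutsofein
surface: zutsofein


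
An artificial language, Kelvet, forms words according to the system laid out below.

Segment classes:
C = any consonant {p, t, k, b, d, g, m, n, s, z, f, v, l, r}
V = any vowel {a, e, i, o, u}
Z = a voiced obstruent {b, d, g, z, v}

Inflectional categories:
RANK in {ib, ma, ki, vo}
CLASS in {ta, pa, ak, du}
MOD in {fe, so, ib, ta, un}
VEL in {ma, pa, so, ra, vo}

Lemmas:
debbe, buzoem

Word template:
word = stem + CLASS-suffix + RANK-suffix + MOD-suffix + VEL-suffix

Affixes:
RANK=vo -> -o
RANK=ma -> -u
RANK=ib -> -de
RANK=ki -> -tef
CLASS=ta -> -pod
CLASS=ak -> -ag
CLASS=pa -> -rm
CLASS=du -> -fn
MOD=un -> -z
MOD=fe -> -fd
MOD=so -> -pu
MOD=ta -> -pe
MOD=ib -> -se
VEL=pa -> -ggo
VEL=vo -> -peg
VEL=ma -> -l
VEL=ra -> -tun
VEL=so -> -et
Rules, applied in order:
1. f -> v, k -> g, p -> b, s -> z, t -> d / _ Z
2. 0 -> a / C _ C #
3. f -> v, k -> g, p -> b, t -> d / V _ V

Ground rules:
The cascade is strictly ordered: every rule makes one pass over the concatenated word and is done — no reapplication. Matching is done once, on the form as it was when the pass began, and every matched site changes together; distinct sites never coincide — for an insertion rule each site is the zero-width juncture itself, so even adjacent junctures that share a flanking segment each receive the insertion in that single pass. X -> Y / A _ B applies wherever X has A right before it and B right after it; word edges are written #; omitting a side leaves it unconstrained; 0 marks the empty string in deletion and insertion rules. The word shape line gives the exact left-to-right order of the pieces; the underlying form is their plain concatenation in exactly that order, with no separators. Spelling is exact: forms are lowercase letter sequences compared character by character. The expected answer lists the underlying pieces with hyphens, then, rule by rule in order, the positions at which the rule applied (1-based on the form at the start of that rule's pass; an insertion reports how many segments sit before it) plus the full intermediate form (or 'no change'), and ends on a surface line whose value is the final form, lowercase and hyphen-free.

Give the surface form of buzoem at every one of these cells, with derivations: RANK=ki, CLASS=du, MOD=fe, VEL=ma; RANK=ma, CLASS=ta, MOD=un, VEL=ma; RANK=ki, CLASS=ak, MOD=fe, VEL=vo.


cell RANK=ki, CLASS=du, MOD=fe, VEL=ma:
underlying: buzoem-fn-tef-fd-l
1. f -> v, k -> g, p -> b, s -> z, t -> d / _ Z: fires at position(s) 12: buzoemfntefvdl
2. 0 -> a / C _ C #: inserts after position(s) 13: buzoemfntefvdal
3. f -> v, k -> g, p -> b, t -> d / V _ V: no change
surface: buzoemfntefvdal

cell RANK=ma, CLASS=ta, MOD=un, VEL=ma:
underlying: buzoem-pod-u-z-l
1. f -> v, k -> g, p -> b, s -> z, t -> d / _ Z: no change
2. 0 -> a / C _ C #: inserts after position(s) 11: buzoempoduzal
3. f -> v, k -> g, p -> b, t -> d / V _ V: no change
surface: buzoempoduzal

cell RANK=ki, CLASS=ak, MOD=fe, VEL=vo:
underlying: buzoem-ag-tef-fd-peg
1. f -> v, k -> g, p -> b, s -> z, t -> d / _ Z: fires at position(s) 12: buzoemagtefvdpeg
2. 0 -> a / C _ C #: no change
3. f -> v, k -> g, p -> b, t -> d / V _ V: no change
surface: buzoemagtefvdpeg


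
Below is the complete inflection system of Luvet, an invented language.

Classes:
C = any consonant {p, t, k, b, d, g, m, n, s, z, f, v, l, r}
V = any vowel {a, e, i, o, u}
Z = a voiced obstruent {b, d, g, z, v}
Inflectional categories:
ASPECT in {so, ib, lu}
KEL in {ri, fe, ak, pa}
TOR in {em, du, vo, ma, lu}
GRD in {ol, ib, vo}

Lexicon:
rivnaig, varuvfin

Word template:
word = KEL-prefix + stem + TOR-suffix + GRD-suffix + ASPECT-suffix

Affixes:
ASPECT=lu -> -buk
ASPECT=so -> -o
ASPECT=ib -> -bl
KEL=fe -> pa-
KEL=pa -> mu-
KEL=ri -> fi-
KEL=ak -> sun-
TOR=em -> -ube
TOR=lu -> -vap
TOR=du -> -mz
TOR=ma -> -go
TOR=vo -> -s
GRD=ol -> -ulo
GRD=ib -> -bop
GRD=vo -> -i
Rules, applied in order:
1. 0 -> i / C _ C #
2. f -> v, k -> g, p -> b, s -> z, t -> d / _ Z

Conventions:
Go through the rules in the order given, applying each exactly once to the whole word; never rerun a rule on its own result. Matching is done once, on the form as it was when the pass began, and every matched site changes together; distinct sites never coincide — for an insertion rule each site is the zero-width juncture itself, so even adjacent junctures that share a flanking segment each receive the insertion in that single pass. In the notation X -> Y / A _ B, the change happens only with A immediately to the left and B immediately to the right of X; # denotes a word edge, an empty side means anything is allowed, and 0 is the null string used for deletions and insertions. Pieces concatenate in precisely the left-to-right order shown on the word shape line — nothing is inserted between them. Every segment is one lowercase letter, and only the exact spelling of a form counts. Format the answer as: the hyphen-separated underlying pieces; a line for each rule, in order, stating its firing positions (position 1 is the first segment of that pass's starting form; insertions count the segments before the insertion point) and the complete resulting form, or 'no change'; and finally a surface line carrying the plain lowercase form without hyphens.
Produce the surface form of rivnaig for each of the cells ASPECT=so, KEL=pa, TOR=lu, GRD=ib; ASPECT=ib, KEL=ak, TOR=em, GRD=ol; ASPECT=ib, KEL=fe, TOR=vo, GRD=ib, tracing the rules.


cell ASPECT=so, KEL=pa, TOR=lu, GRD=ib:
underlying: mu-rivnaig-vap-bop-o
1. 0 -> i / C _ C #: no change
2. f -> v, k -> g, p -> b, s -> z, t -> d / _ Z: fires at position(s) 12: murivnaigvabbopo
surface: murivnaigvabbopo

cell ASPECT=ib, KEL=ak, TOR=em, GRD=ol:
underlying: sun-rivnaig-ube-ulo-bl
1. 0 -> i / C _ C #: inserts after position(s) 17: sunrivnaigubeulobil
2. f -> v, k -> g, p -> b, s -> z, t -> d / _ Z: no change
surface: sunrivnaigubeulobil

cell ASPECT=ib, KEL=fe, TOR=vo, GRD=ib:
underlying: pa-rivnaig-s-bop-bl
1. 0 -> i / C _ C #: inserts after position(s) 14: parivnaigsbopbil
2. f -> v, k -> g, p -> b, s -> z, t -> d / _ Z: fires at position(s) 10, 13: parivnaigzbobbil
surface: parivnaigzbobbil


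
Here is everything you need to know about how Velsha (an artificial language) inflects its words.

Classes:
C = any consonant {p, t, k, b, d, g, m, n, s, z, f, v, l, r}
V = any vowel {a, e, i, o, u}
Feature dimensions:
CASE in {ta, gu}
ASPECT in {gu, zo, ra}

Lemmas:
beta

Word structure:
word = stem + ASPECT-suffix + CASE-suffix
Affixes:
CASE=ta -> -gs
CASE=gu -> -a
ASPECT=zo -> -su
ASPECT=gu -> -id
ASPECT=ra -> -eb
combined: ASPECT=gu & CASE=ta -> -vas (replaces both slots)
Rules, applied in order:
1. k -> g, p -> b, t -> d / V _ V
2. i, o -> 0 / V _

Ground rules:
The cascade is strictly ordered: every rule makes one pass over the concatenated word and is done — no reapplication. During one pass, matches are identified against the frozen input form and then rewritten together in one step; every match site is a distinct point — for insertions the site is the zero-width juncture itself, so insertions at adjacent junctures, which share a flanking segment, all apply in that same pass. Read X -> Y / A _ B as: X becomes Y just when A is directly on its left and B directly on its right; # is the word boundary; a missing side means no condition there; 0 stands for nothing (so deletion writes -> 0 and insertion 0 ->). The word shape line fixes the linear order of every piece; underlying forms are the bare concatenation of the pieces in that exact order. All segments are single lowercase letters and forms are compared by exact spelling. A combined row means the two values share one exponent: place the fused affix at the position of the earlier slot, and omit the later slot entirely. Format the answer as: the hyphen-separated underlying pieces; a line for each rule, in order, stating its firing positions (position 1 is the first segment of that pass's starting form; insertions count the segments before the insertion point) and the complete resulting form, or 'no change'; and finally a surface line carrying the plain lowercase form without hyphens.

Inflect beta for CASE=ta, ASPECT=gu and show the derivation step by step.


underlying: beta-vas
1. k -> g, p -> b, t -> d / V _ V: fires at position(s) 3: bedavas
2. i, o -> 0 / V _: no change
surface: bedavas


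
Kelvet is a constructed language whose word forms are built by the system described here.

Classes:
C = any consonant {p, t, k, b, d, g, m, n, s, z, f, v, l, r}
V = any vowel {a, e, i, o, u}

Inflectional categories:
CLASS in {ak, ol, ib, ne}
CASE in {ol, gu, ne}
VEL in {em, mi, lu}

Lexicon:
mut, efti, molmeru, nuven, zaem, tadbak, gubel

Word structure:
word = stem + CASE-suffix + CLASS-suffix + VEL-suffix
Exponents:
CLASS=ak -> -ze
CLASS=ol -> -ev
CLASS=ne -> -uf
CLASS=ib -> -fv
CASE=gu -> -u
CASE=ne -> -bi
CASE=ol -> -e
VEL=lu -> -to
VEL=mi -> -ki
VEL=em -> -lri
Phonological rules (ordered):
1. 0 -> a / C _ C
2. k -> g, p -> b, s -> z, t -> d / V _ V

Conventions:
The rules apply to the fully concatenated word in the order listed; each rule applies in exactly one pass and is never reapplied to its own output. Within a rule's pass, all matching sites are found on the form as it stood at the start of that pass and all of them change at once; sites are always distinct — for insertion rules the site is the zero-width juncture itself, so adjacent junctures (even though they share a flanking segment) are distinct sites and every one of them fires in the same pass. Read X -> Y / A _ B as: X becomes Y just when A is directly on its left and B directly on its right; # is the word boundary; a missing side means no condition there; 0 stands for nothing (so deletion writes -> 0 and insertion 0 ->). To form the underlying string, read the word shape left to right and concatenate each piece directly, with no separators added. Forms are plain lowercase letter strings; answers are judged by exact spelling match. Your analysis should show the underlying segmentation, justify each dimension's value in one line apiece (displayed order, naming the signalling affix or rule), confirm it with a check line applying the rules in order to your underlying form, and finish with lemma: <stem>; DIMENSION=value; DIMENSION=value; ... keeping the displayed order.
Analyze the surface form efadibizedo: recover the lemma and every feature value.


underlying: efti-bi-ze-to
CLASS=ak - signalled by the affix -ze
CASE=ne - signalled by the affix -bi
VEL=lu - signalled by the affix -to
check: eftibizeto -> efatibizeto -> efadibizedo
lemma: efti; CLASS=ak; CASE=ne; VEL=lu


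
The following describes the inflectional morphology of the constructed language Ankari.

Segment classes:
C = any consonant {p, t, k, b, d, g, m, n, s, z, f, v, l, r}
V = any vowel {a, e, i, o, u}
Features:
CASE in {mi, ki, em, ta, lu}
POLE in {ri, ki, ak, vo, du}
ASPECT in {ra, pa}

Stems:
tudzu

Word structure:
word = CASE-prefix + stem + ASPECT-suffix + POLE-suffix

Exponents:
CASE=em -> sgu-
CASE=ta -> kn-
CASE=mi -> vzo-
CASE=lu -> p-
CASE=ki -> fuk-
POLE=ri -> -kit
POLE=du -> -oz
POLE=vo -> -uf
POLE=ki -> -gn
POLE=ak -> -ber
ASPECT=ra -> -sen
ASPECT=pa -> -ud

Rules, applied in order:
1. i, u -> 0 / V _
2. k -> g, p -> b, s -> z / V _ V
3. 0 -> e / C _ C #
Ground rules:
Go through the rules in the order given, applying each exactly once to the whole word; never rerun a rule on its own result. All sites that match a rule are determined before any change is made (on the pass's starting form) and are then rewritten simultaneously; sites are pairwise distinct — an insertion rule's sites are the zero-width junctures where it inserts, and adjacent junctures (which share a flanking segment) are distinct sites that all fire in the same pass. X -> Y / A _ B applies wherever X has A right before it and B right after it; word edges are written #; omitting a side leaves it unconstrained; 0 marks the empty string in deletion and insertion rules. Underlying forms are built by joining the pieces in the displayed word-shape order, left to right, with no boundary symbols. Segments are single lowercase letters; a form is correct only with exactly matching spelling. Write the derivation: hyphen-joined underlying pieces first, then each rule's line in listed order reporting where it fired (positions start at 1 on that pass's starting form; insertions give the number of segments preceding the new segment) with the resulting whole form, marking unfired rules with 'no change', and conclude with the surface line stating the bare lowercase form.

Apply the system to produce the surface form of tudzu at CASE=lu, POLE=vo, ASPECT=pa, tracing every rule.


underlying: p-tudzu-ud-uf
1. i, u -> 0 / V _: fires at position(s) 7: ptudzuduf
2. k -> g, p -> b, s -> z / V _ V: no change
3. 0 -> e / C _ C #: no change
surface: ptudzuduf


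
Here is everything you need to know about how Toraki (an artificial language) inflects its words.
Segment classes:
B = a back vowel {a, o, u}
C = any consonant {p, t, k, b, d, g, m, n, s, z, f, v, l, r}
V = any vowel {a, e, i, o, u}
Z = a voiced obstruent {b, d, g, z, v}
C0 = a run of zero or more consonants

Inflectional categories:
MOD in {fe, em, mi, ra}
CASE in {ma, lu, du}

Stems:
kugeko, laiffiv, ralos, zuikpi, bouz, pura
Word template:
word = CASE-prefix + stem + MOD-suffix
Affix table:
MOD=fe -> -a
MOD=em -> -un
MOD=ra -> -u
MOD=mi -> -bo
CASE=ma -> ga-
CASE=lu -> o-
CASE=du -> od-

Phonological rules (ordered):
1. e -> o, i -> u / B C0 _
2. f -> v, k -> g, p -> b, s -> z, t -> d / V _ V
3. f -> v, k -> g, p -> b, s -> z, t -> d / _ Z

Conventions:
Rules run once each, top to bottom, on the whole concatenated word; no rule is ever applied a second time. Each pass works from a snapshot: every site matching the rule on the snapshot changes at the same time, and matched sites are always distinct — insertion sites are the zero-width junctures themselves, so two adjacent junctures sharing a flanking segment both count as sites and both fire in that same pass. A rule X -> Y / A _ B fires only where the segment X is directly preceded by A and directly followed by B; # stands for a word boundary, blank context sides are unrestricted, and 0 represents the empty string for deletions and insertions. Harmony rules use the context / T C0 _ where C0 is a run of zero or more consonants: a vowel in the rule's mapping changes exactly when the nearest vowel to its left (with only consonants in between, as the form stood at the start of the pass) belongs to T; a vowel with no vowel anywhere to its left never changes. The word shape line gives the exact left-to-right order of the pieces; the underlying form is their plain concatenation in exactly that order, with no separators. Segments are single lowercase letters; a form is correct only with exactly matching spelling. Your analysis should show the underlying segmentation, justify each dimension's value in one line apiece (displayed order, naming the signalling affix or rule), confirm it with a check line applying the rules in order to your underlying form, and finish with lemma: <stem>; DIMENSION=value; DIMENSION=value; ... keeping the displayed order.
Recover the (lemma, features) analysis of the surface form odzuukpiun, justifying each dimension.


underlying: od-zuikpi-un
MOD=em - signalled by the affix -un
CASE=du - signalled by the affix od-
check: odzuikpiun -> odzuukpiun -> odzuukpiun -> odzuukpiun
lemma: zuikpi; MOD=em; CASE=du


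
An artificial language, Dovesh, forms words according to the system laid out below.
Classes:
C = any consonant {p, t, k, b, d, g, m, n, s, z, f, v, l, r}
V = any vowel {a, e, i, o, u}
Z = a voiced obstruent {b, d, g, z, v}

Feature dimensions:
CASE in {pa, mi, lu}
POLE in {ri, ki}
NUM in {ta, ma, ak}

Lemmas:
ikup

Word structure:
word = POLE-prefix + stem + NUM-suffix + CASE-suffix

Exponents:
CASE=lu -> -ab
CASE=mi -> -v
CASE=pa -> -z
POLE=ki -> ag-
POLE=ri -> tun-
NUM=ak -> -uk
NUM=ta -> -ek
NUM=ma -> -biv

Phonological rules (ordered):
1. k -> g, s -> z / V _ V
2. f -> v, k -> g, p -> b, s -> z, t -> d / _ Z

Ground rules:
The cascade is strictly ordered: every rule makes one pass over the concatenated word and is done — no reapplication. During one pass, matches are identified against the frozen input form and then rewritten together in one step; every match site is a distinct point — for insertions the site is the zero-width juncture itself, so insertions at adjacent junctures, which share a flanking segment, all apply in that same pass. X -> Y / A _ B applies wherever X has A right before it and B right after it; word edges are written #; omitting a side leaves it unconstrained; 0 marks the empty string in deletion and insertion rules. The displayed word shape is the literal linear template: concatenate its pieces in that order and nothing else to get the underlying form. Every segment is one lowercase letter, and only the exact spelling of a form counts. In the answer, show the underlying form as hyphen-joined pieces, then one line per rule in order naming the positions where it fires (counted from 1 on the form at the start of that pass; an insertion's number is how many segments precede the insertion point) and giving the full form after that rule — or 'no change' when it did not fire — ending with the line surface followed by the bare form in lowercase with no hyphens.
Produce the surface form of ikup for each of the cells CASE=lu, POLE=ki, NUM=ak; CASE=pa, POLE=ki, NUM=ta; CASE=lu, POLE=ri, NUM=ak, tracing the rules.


cell CASE=lu, POLE=ki, NUM=ak:
underlying: ag-ikup-uk-ab
1. k -> g, s -> z / V _ V: fires at position(s) 4, 8: agigupugab
2. f -> v, k -> g, p -> b, s -> z, t -> d / _ Z: no change
surface: agigupugab

cell CASE=pa, POLE=ki, NUM=ta:
underlying: ag-ikup-ek-z
1. k -> g, s -> z / V _ V: fires at position(s) 4: agigupekz
2. f -> v, k -> g, p -> b, s -> z, t -> d / _ Z: fires at position(s) 8: agigupegz
surface: agigupegz

cell CASE=lu, POLE=ri, NUM=ak:
underlying: tun-ikup-uk-ab
1. k -> g, s -> z / V _ V: fires at position(s) 5, 9: tunigupugab
2. f -> v, k -> g, p -> b, s -> z, t -> d / _ Z: no change
surface: tunigupugab


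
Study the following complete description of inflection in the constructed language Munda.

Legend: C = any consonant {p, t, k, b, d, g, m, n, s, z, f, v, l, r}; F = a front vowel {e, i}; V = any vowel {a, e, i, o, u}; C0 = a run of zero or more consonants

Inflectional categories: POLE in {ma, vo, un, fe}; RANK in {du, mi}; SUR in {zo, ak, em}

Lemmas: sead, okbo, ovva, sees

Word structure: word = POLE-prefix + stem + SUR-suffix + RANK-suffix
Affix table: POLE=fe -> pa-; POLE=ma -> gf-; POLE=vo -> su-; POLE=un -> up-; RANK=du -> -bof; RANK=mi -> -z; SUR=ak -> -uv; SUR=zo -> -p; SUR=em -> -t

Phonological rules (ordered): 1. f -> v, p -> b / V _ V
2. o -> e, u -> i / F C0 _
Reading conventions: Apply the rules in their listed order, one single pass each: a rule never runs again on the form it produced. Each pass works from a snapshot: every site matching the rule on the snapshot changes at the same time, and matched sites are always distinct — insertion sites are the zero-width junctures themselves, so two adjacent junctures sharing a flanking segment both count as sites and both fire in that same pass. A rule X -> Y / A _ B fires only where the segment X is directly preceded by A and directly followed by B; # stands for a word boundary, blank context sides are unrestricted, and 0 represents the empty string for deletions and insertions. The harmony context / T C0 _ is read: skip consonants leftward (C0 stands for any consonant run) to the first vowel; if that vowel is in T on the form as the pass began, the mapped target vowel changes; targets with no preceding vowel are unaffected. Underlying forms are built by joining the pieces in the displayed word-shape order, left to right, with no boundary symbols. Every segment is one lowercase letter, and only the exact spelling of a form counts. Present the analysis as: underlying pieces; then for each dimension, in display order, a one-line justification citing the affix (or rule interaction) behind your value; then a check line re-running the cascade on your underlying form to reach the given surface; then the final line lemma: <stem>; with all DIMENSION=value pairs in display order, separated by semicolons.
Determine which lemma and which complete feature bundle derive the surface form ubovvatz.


underlying: up-ovva-t-z
POLE=un - signalled by the affix up-
RANK=mi - signalled by the affix -z
SUR=em - signalled by the affix -t
check: upovvatz -> ubovvatz -> ubovvatz
lemma: ovva; POLE=un; RANK=mi; SUR=em


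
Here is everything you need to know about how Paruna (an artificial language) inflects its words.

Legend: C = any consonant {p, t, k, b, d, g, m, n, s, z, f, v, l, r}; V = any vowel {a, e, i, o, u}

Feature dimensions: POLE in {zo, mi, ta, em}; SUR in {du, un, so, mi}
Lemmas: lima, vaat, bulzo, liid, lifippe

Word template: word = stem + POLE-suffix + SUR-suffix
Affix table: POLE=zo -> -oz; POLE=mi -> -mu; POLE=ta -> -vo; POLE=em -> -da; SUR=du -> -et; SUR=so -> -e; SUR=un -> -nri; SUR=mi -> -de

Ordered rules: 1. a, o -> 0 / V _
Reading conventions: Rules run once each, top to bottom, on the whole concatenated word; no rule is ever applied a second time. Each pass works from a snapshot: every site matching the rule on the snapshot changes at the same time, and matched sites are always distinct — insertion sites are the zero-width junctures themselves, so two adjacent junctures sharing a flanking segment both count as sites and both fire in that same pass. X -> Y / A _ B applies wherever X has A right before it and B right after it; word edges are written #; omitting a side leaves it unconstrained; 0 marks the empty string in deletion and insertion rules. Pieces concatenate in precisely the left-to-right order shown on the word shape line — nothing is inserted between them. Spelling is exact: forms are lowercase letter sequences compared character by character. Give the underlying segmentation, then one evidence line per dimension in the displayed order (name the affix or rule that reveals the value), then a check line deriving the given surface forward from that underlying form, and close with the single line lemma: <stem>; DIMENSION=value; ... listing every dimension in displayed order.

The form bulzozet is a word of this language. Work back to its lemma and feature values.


underlying: bulzo-oz-et
POLE=zo - signalled by the affix -oz
SUR=du - signalled by the affix -et
check: bulzoozet -> bulzozet
lemma: bulzo; POLE=zo; SUR=du


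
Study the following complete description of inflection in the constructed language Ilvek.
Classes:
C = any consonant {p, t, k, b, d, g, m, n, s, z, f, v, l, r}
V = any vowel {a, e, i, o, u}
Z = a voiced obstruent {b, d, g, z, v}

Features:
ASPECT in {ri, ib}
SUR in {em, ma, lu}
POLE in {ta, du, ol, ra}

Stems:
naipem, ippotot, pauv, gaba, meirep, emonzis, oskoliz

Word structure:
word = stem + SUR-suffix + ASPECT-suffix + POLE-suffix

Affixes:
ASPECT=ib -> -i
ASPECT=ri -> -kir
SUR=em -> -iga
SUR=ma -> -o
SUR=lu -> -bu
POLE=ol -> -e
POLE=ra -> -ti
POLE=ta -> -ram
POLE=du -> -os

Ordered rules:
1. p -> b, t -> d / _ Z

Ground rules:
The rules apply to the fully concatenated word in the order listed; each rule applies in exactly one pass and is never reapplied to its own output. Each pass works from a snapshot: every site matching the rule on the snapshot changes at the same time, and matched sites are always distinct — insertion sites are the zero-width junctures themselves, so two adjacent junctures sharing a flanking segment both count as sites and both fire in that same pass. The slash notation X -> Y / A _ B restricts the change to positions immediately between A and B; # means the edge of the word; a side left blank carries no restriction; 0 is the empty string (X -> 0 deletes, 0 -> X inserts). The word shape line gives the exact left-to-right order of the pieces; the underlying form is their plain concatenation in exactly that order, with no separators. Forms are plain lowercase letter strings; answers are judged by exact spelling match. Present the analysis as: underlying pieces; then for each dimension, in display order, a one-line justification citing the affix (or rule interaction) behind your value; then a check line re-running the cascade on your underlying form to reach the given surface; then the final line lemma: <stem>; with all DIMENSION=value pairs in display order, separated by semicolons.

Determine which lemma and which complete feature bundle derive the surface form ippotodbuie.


underlying: ippotot-bu-i-e
ASPECT=ib - signalled by the affix -i
SUR=lu - signalled by the affix -bu
POLE=ol - signalled by the affix -e
check: ippototbuie -> ippotodbuie
lemma: ippotot; ASPECT=ib; SUR=lu; POLE=ol


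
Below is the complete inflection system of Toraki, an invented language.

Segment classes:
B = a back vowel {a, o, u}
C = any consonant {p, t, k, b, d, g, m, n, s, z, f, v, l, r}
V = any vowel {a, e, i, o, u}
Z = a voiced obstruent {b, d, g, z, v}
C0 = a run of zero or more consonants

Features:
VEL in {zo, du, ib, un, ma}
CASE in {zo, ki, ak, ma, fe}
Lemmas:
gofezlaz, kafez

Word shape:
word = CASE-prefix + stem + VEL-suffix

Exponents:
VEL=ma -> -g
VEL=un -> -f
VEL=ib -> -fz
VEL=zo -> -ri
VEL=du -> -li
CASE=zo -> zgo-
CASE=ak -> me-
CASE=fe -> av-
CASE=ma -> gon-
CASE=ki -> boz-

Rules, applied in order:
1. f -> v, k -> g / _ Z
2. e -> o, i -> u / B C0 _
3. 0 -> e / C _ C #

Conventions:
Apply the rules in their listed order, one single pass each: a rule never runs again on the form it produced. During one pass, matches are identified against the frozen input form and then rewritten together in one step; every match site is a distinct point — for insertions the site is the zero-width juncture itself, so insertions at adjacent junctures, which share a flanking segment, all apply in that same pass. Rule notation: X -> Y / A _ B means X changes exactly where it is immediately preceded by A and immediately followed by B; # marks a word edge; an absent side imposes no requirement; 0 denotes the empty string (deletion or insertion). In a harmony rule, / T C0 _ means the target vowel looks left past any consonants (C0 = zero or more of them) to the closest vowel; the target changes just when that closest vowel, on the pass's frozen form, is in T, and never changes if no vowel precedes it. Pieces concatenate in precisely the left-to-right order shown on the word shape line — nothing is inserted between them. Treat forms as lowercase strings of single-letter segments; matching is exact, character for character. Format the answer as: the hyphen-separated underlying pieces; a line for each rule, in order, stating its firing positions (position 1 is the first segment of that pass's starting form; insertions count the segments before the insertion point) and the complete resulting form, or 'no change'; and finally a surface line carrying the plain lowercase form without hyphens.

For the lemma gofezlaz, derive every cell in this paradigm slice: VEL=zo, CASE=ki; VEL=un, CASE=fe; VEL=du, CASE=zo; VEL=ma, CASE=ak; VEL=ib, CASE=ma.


cell VEL=zo, CASE=ki:
underlying: boz-gofezlaz-ri
1. f -> v, k -> g / _ Z: no change
2. e -> o, i -> u / B C0 _: fires at position(s) 7, 13: bozgofozlazru
3. 0 -> e / C _ C #: no change
surface: bozgofozlazru

cell VEL=un, CASE=fe:
underlying: av-gofezlaz-f
1. f -> v, k -> g / _ Z: no change
2. e -> o, i -> u / B C0 _: fires at position(s) 6: avgofozlazf
3. 0 -> e / C _ C #: inserts after position(s) 10: avgofozlazef
surface: avgofozlazef

cell VEL=du, CASE=zo:
underlying: zgo-gofezlaz-li
1. f -> v, k -> g / _ Z: no change
2. e -> o, i -> u / B C0 _: fires at position(s) 7, 13: zgogofozlazlu
3. 0 -> e / C _ C #: no change
surface: zgogofozlazlu

cell VEL=ma, CASE=ak:
underlying: me-gofezlaz-g
1. f -> v, k -> g / _ Z: no change
2. e -> o, i -> u / B C0 _: fires at position(s) 6: megofozlazg
3. 0 -> e / C _ C #: inserts after position(s) 10: megofozlazeg
surface: megofozlazeg

cell VEL=ib, CASE=ma:
underlying: gon-gofezlaz-fz
1. f -> v, k -> g / _ Z: fires at position(s) 12: gongofezlazvz
2. e -> o, i -> u / B C0 _: fires at position(s) 7: gongofozlazvz
3. 0 -> e / C _ C #: inserts after position(s) 12: gongofozlazvez
surface: gongofozlazvez


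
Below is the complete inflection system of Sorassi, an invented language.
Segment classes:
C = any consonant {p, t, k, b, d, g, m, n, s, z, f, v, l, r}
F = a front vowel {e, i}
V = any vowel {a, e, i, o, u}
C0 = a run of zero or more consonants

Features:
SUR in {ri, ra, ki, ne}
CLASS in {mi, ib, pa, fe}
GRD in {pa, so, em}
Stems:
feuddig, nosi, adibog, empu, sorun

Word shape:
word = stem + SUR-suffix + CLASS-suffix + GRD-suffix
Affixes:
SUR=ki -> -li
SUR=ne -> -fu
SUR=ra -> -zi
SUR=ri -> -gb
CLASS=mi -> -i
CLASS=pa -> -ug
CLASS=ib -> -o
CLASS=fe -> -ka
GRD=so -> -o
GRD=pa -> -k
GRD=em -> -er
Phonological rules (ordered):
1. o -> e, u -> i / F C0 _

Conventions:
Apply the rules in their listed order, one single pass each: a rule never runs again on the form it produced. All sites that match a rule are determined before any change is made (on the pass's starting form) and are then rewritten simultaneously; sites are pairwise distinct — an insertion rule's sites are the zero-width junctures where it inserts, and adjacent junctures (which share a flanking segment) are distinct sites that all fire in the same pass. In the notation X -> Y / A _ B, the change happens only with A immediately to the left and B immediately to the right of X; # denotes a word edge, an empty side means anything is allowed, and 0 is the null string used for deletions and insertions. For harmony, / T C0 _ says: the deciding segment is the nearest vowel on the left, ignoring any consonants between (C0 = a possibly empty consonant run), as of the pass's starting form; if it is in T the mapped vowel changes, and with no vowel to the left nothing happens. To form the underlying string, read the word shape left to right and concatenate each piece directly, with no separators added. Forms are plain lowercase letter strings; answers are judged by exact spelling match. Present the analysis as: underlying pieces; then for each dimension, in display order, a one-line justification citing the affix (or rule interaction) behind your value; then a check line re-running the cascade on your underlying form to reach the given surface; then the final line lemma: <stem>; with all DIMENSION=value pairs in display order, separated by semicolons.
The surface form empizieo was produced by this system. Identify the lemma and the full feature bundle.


underlying: empu-zi-o-o
SUR=ra - signalled by the affix -zi
CLASS=ib - signalled by the affix -o
GRD=so - signalled by the affix -o
check: empuzioo -> empizieo
lemma: empu; SUR=ra; CLASS=ib; GRD=so


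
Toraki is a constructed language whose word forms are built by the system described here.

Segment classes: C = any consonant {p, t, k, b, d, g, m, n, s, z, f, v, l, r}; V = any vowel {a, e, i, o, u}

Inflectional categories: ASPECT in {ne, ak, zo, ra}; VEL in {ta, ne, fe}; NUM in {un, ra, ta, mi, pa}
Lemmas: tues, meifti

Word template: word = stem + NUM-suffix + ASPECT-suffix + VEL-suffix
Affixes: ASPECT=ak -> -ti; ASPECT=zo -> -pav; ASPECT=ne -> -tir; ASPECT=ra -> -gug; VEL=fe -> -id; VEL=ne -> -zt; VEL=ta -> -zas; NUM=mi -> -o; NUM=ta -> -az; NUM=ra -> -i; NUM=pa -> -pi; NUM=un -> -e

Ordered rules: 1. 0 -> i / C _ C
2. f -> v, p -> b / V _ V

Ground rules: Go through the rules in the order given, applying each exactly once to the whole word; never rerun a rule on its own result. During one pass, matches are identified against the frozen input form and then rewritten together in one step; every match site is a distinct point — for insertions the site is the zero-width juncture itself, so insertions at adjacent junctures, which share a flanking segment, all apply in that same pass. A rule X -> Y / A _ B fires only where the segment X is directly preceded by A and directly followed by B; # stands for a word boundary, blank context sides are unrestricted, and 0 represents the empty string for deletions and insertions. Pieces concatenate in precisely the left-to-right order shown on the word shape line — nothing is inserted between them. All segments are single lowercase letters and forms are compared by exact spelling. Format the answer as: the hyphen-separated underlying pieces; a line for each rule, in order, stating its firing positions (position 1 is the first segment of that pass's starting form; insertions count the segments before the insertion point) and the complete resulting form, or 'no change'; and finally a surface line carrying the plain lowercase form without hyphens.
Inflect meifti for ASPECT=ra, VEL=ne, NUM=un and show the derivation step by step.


underlying: meifti-e-gug-zt
1. 0 -> i / C _ C: inserts after position(s) 4, 10, 11: meifitiegugizit
2. f -> v, p -> b / V _ V: fires at position(s) 4: meivitiegugizit
surface: meivitiegugizit


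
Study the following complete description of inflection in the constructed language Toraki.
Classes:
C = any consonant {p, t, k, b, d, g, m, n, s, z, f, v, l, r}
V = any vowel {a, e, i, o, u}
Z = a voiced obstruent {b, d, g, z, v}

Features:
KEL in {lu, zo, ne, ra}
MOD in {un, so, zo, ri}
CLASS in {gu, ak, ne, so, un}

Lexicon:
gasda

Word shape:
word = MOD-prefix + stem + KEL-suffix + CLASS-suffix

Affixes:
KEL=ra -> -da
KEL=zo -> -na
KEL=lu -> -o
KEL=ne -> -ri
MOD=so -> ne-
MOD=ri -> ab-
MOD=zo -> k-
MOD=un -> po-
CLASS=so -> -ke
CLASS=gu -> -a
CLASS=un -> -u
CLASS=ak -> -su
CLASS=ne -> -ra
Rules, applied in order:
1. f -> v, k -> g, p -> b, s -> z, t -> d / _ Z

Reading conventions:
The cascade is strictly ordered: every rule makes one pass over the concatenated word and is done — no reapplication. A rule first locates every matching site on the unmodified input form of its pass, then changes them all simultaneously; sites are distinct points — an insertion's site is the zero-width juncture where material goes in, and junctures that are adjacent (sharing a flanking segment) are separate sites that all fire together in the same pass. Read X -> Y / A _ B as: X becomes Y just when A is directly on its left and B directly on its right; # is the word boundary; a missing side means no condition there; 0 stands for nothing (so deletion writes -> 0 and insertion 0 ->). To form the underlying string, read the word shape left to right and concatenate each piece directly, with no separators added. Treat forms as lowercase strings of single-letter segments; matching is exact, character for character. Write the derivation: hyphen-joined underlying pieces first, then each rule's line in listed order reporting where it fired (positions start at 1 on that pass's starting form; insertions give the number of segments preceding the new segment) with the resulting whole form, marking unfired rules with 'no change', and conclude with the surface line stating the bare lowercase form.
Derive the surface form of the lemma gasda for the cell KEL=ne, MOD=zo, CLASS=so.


underlying: k-gasda-ri-ke
1. f -> v, k -> g, p -> b, s -> z, t -> d / _ Z: fires at position(s) 1, 4: ggazdarike
surface: ggazdarike
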